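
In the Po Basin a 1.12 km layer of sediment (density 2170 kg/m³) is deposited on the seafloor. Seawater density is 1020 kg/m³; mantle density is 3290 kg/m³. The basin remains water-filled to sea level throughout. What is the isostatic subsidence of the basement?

0.567 km

Submarine loading: the sediment displaces seawater, and the subsidence is in turn flooded, so s (ρ_m − ρ_w) = t (ρ_sed − ρ_w).
s = 1.12 km × (2170 − 1020) / (3290 − 1020) = 0.567 km.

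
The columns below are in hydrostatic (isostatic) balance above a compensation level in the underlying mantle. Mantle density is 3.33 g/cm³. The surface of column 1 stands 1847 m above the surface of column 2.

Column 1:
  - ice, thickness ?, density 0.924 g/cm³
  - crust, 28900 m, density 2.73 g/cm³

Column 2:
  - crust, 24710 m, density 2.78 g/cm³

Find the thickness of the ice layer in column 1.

Take the compensation level at the base of the deeper column (depth z_c below the surface of column 1) and equate Σ ρ_i t_i down to z_c; mantle fills any gap and the z_c terms cancel.
Column 1: x×0.924 + 28900×2.73 + (z_c − 28900 − x)×3.33
Column 2: 1847×0 + 24710×2.78 + (z_c − 1847 − 24710)×3.33
The z_c×3.33 term appears on both sides and cancels. Collect the known terms of each column as K = Σ(ρt)_known − 3.33 × (depth of known layers): K_1 = 78897 − 3.33×28900 = −17340; K_2 = 68693.8 − 3.33×(1847 + 24710) = −19741.01.
Balance: K_1 − x×(3.33 − 0.924) = K_2, so x = (K_1 − K_2)/(3.33 − 0.924) = 2401.01/2.406 = 998 m.

998 m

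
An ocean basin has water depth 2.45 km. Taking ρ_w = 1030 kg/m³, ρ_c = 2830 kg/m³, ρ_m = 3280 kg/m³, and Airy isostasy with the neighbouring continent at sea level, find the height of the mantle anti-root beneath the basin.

Equating mass per unit area of the two columns: replacing crust with seawater at the top is compensated by replacing crust with mantle at the base: d (ρ_c − ρ_w) = a (ρ_m − ρ_c).
a = d (ρ_c − ρ_w)/(ρ_m − ρ_c) = 2.45 km × 1800/450 = 9.8 km.

9.8 km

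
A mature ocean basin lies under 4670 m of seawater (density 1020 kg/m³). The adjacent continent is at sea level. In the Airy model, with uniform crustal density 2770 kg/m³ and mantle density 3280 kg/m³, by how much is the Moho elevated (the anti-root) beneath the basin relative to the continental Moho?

Isostatic balance requires: replacing crust with seawater at the top is compensated by replacing crust with mantle at the base: d (ρ_c − ρ_w) = a (ρ_m − ρ_c).
a = d (ρ_c − ρ_w)/(ρ_m − ρ_c) = 4670 m × 1750/510 = 16000 m.

16000 m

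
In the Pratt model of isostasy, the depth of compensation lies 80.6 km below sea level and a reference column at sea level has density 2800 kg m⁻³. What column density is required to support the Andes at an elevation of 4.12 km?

2660 kg m⁻³

Pratt balance: ρ_ref D = ρ (D + h).
ρ = ρ_ref D/(D + h) = 2800 × 80.6 km/(80.6 km + 4.12 km) = 2660 kg m⁻³.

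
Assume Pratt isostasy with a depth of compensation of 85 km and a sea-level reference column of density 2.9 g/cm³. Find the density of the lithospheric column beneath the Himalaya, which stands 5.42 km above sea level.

2.73 g/cm³

Pratt balance: ρ_ref D = ρ (D + h).
ρ = ρ_ref D/(D + h) = 2.9 × 85 km/(85 km + 5.42 km) = 2.73 g/cm³.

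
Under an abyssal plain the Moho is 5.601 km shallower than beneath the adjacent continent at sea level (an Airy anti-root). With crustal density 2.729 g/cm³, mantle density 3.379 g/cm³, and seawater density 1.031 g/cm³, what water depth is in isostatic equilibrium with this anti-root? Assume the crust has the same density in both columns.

2.14 km

Replacing a thickness d of crust by seawater at the top must be balanced by replacing crust with mantle at the base: d (ρ_c − ρ_w) = a (ρ_m − ρ_c).
d = a (ρ_m − ρ_c)/(ρ_c − ρ_w) = 5.601 km × 0.65/1.698 = 2.14 km.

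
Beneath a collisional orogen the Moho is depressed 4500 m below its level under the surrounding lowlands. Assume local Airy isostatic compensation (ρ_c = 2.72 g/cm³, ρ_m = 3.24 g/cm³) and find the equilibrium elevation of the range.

860 m

By Archimedes' principle applied to the lithosphere: ρ_c h = (ρ_m − ρ_c) r.
h = r (ρ_m − ρ_c) / ρ_c = 4500 m × (3.24 − 2.72) / 2.72 = 860 m.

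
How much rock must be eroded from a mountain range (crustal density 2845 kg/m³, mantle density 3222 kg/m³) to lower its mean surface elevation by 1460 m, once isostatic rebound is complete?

12500 m

Net drop Δ = e − u = e − e ρ_c/ρ_m = e (ρ_m − ρ_c)/ρ_m.
e = Δ ρ_m/(ρ_m − ρ_c) = 1460 m × 3222/377 = 12500 m.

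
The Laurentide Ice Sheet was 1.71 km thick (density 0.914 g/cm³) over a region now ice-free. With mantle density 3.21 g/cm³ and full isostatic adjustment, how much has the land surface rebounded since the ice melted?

0.487 km

Removing the load lets mantle flow back in; uplift u satisfies ρ_ice t = ρ_m u.
u = t ρ_ice/ρ_m = 1.71 km × 0.914/3.21 = 0.487 km.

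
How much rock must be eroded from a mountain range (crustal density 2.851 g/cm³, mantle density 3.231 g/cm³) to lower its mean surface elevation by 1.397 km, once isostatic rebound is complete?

Net drop Δ = e − u = e − e ρ_c/ρ_m = e (ρ_m − ρ_c)/ρ_m.
e = Δ ρ_m/(ρ_m − ρ_c) = 1.397 km × 3.231/0.38 = 11.9 km.

11.9 km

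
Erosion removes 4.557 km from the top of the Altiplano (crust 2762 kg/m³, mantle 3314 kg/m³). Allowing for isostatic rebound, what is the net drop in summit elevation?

0.759 km

Rebound u = e ρ_c/ρ_m = 4.557 km × 2762/3314 = 3.798 km.
Net surface drop = e − u = 4.557 km − 3.798 km = e (ρ_m − ρ_c)/ρ_m = 0.759 km.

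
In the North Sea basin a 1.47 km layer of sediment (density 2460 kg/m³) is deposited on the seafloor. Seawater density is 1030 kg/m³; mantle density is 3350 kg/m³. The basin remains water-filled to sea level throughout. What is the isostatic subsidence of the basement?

0.906 km

Submarine loading: the sediment displaces seawater, and the subsidence is in turn flooded, so s (ρ_m − ρ_w) = t (ρ_sed − ρ_w).
s = 1.47 km × (2460 − 1030) / (3350 − 1030) = 0.906 km.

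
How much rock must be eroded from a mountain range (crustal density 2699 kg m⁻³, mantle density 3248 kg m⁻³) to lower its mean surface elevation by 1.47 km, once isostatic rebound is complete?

8.7 km

Net drop Δ = e − u = e − e ρ_c/ρ_m = e (ρ_m − ρ_c)/ρ_m.
e = Δ ρ_m/(ρ_m − ρ_c) = 1.47 km × 3248/549 = 8.7 km.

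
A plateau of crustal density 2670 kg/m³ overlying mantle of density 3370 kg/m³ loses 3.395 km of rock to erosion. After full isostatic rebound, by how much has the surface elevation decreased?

Rebound u = e ρ_c/ρ_m = 3.395 km × 2670/3370 = 2.69 km.
Net surface drop = e − u = 3.395 km − 2.69 km = e (ρ_m − ρ_c)/ρ_m = 0.705 km.

0.705 km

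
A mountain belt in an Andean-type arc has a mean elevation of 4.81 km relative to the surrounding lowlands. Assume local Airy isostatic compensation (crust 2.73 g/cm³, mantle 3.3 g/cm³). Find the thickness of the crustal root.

Equating mass per unit area of the two columns: the weight of the topography is balanced by the buoyancy of the root, ρ_c h = (ρ_m − ρ_c) r.
r = h · ρ_c / (ρ_m − ρ_c) = 4.81 km × 2.73 / (3.3 − 2.73) = 23 km.

23 km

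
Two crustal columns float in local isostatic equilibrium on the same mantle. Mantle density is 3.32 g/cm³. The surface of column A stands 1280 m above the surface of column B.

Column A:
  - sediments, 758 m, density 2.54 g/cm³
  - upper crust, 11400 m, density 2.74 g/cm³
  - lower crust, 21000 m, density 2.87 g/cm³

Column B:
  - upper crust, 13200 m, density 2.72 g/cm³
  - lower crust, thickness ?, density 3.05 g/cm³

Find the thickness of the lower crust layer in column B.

Take the compensation level at the base of the deeper column (depth z_c below the surface of column A) and equate Σ ρ_i t_i down to z_c; mantle fills any gap and the z_c terms cancel.
Column A: 758×2.54 + 11400×2.74 + 21000×2.87 + (z_c − 33158)×3.32
Column B: 1280×0 + 13200×2.72 + x×3.05 + (z_c − 1280 − 13200 − x)×3.32
The z_c×3.32 term appears on both sides and cancels. Collect the known terms of each column as K = Σ(ρt)_known − 3.32 × (depth of known layers): K_A = 93431.32 − 3.32×33158 = −16653.24; K_B = 35904 − 3.32×(1280 + 13200) = −12169.6.
Balance: K_A = K_B − x×(3.32 − 3.05), so x = (K_B − K_A)/(3.32 − 3.05) = 4483.64/0.27 = 16600 m.

16600 m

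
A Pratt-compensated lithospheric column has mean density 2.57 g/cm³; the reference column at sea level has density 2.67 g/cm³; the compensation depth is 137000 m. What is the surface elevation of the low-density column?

ρ_ref D = ρ (D + h) → h = D (ρ_ref − ρ)/ρ.
h = 137000 m × (2.67 − 2.57)/2.57 = 5330 m.

5330 m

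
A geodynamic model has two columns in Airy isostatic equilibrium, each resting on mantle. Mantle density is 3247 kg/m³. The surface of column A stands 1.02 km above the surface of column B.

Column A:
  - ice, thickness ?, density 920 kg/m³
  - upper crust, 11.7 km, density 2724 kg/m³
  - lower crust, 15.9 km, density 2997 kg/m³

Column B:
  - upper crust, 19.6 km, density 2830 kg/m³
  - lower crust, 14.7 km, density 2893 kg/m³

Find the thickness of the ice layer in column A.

Take the compensation level at the base of the deeper column (depth z_c below the surface of column A) and equate Σ ρ_i t_i down to z_c; mantle fills any gap and the z_c terms cancel.
Column A: x×920 + 11.7×2724 + 15.9×2997 + (z_c − 27.6 − x)×3247
Column B: 1.02×0 + 19.6×2830 + 14.7×2893 + (z_c − 1.02 − 34.3)×3247
The z_c×3247 term appears on both sides and cancels. Collect the known terms of each column as K = Σ(ρt)_known − 3247 × (depth of known layers): K_A = 79523.1 − 3247×27.6 = −10094.1; K_B = 97995.1 − 3247×(1.02 + 34.3) = −16688.94.
Balance: K_A − x×(3247 − 920) = K_B, so x = (K_A − K_B)/(3247 − 920) = 6594.84/2327 = 2.83 km.

2.83 km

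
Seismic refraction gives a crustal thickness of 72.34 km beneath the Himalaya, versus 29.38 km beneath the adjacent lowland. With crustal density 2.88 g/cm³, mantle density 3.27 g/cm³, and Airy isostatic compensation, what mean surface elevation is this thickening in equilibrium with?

Excess crust Δ = 72.34 km − 29.38 km = 42.96 km, split between elevation h and root r with h + r = Δ.
Airy balance ρ_c h = (ρ_m − ρ_c) r gives r = h ρ_c/(ρ_m − ρ_c), so h (1 + ρ_c/(ρ_m − ρ_c)) = Δ, i.e. h = Δ (ρ_m − ρ_c)/ρ_m.
h = 42.96 km × 0.39/3.27 = 5.12 km.

5.12 km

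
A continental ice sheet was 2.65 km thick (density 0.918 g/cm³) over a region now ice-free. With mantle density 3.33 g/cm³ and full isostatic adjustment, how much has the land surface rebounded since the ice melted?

0.731 km

Removing the load lets mantle flow back in; uplift u satisfies ρ_ice t = ρ_m u.
u = t ρ_ice/ρ_m = 2.65 km × 0.918/3.33 = 0.731 km.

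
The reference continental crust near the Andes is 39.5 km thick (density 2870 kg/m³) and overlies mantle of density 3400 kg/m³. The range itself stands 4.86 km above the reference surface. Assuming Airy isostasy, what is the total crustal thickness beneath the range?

70.7 km

Root depth r = h ρ_c / (ρ_m − ρ_c) = 4.86 km × 2870 / 530 = 26.32 km.
Total thickness = T + h + r = 39.5 km + 4.86 km + 26.32 km = 70.7 km.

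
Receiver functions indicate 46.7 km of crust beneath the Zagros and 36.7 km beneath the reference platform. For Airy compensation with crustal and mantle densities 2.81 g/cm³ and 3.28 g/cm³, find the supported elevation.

Excess crust Δ = 46.7 km − 36.7 km = 10 km, split between elevation h and root r with h + r = Δ.
Airy balance ρ_c h = (ρ_m − ρ_c) r gives r = h ρ_c/(ρ_m − ρ_c), so h (1 + ρ_c/(ρ_m − ρ_c)) = Δ, i.e. h = Δ (ρ_m − ρ_c)/ρ_m.
h = 10 km × 0.47/3.28 = 1.43 km.

1.43 km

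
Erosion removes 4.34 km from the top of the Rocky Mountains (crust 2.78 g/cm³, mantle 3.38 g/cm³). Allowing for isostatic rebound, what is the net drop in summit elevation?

Rebound u = e ρ_c/ρ_m = 4.34 km × 2.78/3.38 = 3.57 km.
Net surface drop = e − u = 4.34 km − 3.57 km = e (ρ_m − ρ_c)/ρ_m = 0.77 km.

0.77 km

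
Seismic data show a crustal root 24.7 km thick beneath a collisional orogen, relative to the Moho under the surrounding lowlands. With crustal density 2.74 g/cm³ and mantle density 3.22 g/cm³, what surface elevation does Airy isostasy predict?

Isostatic balance requires: ρ_c h = (ρ_m − ρ_c) r.
h = r (ρ_m − ρ_c) / ρ_c = 24.7 km × (3.22 − 2.74) / 2.74 = 4.33 km.

4.33 km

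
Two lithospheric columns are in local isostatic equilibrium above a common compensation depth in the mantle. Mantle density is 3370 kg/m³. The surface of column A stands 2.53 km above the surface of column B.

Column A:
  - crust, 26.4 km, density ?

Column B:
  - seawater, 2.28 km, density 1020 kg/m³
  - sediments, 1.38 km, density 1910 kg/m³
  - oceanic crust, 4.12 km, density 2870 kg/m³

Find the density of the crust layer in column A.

2690 kg/m³

Take the compensation level at the base of the deeper column (depth z_c below the surface of column A) and equate Σ ρ_i t_i down to z_c; mantle fills any gap and the z_c terms cancel.
Column A: 26.4×ρ + (z_c − 26.4)×3370
Column B: 2.53×0 + 2.28×1020 + 1.38×1910 + 4.12×2870 + (z_c − 2.53 − 7.78)×3370
The z_c×3370 term appears on both sides and cancels. Collect the known terms of each column as K = Σ(ρt)_known − 3370 × (depth of known layers): K_A = 0 − 3370×26.4 = −88968; K_B = 16785.8 − 3370×(2.53 + 7.78) = −17958.9.
Balance: K_A + 26.4×ρ = K_B, so ρ = (K_B − K_A)/26.4 = 71009.1/26.4 = 2690 kg/m³.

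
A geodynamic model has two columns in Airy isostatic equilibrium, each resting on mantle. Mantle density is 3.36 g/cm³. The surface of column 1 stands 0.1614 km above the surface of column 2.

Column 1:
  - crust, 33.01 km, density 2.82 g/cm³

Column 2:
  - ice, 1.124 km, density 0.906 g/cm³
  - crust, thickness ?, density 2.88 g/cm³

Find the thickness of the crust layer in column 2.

Take the compensation level at the base of the deeper column (depth z_c below the surface of column 1) and equate Σ ρ_i t_i down to z_c; mantle fills any gap and the z_c terms cancel.
Column 1: 33.01×2.82 + (z_c − 33.01)×3.36
Column 2: 0.1614×0 + 1.124×0.906 + x×2.88 + (z_c − 0.1614 − 1.124 − x)×3.36
The z_c×3.36 term appears on both sides and cancels. Collect the known terms of each column as K = Σ(ρt)_known − 3.36 × (depth of known layers): K_1 = 93.0882 − 3.36×33.01 = −17.8254; K_2 = 1.018344 − 3.36×(0.1614 + 1.124) = −3.3006.
Balance: K_1 = K_2 − x×(3.36 − 2.88), so x = (K_2 − K_1)/(3.36 − 2.88) = 14.5248/0.48 = 30.3 km.

30.3 km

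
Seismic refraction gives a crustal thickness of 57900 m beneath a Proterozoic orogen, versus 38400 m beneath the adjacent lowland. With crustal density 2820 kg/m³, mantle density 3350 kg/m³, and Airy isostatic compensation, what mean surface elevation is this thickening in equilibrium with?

3090 m

Excess crust Δ = 57900 m − 38400 m = 19500 m, split between elevation h and root r with h + r = Δ.
Airy balance ρ_c h = (ρ_m − ρ_c) r gives r = h ρ_c/(ρ_m − ρ_c), so h (1 + ρ_c/(ρ_m − ρ_c)) = Δ, i.e. h = Δ (ρ_m − ρ_c)/ρ_m.
h = 19500 m × 530/3350 = 3090 m.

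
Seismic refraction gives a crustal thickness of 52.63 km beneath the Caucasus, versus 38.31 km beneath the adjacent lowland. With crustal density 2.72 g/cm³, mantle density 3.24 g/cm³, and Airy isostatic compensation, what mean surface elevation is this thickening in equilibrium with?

2.3 km

Excess crust Δ = 52.63 km − 38.31 km = 14.32 km, split between elevation h and root r with h + r = Δ.
Airy balance ρ_c h = (ρ_m − ρ_c) r gives r = h ρ_c/(ρ_m − ρ_c), so h (1 + ρ_c/(ρ_m − ρ_c)) = Δ, i.e. h = Δ (ρ_m − ρ_c)/ρ_m.
h = 14.32 km × 0.52/3.24 = 2.3 km.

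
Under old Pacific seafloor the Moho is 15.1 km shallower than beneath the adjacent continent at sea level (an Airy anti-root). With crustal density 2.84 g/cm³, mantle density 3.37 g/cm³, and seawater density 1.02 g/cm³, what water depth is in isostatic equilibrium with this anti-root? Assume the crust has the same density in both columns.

Replacing a thickness d of crust by seawater at the top must be balanced by replacing crust with mantle at the base: d (ρ_c − ρ_w) = a (ρ_m − ρ_c).
d = a (ρ_m − ρ_c)/(ρ_c − ρ_w) = 15.1 km × 0.53/1.82 = 4.4 km.

4.4 km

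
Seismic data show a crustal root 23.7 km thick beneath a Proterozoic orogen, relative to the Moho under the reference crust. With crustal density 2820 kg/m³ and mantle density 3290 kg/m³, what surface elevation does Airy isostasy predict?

Balancing pressure at the compensation depth: ρ_c h = (ρ_m − ρ_c) r.
h = r (ρ_m − ρ_c) / ρ_c = 23.7 km × (3290 − 2820) / 2820 = 3.95 km.

3.95 km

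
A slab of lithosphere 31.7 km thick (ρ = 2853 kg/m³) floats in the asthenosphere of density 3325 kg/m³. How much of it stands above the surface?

Floating equilibrium: submerged depth d = t ρ_obj/ρ_fluid = 31.7 km × 2853/3325 = 27.2 km.
Freeboard = t − d = 31.7 km − 27.2 km = 4.5 km.

4.5 km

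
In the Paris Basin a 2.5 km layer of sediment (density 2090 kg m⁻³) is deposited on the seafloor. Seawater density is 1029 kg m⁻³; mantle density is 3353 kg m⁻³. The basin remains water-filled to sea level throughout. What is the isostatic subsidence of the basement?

1.14 km

Submarine loading: the sediment displaces seawater, and the subsidence is in turn flooded, so s (ρ_m − ρ_w) = t (ρ_sed − ρ_w).
s = 2.5 km × (2090 − 1029) / (3353 − 1029) = 1.14 km.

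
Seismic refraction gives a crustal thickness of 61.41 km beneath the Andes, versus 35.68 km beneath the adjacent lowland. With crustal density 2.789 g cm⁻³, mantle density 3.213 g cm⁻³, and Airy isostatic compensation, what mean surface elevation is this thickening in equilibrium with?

Excess crust Δ = 61.41 km − 35.68 km = 25.73 km, split between elevation h and root r with h + r = Δ.
Airy balance ρ_c h = (ρ_m − ρ_c) r gives r = h ρ_c/(ρ_m − ρ_c), so h (1 + ρ_c/(ρ_m − ρ_c)) = Δ, i.e. h = Δ (ρ_m − ρ_c)/ρ_m.
h = 25.73 km × 0.424/3.213 = 3.4 km.

3.4 km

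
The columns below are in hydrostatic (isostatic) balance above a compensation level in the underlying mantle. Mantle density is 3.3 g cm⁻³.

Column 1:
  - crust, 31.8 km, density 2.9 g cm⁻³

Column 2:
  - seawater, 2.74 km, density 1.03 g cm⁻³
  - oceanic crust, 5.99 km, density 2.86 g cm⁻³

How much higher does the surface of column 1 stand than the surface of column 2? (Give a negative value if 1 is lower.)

For any compensation level in the mantle, the mantle terms cancel and isostasy reduces to e = (Σt_1 − Σt_2) − (Σ(ρt)_1 − Σ(ρt)_2) / ρ_m.
Σt_1 = 31.8 km; Σt_2 = 8.73 km; Σ(ρt)_1 = 92.22; Σ(ρt)_2 = 19.9536 (in km·g cm⁻³).
e = (31.8 − 8.73) − (92.22 − 19.9536) / 3.3 = 1.17 km.

1.17 km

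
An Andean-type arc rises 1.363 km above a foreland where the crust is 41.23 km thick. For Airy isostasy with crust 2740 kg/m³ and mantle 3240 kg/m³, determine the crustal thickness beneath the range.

50.1 km

Root depth r = h ρ_c / (ρ_m − ρ_c) = 1.363 km × 2740 / 500 = 7.469 km.
Total thickness = T + h + r = 41.23 km + 1.363 km + 7.469 km = 50.1 km.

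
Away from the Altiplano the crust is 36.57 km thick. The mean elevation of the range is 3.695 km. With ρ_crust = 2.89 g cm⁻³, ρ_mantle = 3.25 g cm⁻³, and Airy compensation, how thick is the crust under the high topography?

Root depth r = h ρ_c / (ρ_m − ρ_c) = 3.695 km × 2.89 / 0.36 = 29.66 km.
Total thickness = T + h + r = 36.57 km + 3.695 km + 29.66 km = 69.9 km.

69.9 km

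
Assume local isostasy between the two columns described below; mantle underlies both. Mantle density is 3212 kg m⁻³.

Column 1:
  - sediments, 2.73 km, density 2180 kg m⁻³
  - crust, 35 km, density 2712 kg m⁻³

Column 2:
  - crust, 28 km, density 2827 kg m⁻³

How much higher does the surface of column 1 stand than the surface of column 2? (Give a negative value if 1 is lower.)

For any compensation level in the mantle, the mantle terms cancel and isostasy reduces to e = (Σt_1 − Σt_2) − (Σ(ρt)_1 − Σ(ρt)_2) / ρ_m.
Σt_1 = 37.73 km; Σt_2 = 28 km; Σ(ρt)_1 = 100871.4; Σ(ρt)_2 = 79156 (in km·kg m⁻³).
e = (37.73 − 28) − (100871.4 − 79156) / 3212 = 2.97 km.

2.97 km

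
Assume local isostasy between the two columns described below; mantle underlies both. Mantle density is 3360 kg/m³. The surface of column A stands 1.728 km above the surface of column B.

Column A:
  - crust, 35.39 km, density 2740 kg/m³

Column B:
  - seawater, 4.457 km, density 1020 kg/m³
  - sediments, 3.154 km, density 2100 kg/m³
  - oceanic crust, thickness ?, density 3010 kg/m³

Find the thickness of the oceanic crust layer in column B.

4.95 km

Take the compensation level at the base of the deeper column (depth z_c below the surface of column A) and equate Σ ρ_i t_i down to z_c; mantle fills any gap and the z_c terms cancel.
Column A: 35.39×2740 + (z_c − 35.39)×3360
Column B: 1.728×0 + 4.457×1020 + 3.154×2100 + x×3010 + (z_c − 1.728 − 7.611 − x)×3360
The z_c×3360 term appears on both sides and cancels. Collect the known terms of each column as K = Σ(ρt)_known − 3360 × (depth of known layers): K_A = 96968.6 − 3360×35.39 = −21941.8; K_B = 11169.54 − 3360×(1.728 + 7.611) = −20209.5.
Balance: K_A = K_B − x×(3360 − 3010), so x = (K_B − K_A)/(3360 − 3010) = 1732.3/350 = 4.95 km.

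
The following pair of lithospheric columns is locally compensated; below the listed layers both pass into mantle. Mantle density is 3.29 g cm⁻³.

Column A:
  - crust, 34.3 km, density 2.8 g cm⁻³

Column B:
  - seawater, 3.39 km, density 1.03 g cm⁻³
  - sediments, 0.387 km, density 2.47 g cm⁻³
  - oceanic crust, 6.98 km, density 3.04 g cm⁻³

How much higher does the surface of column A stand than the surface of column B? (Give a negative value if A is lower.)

For any compensation level in the mantle, the mantle terms cancel and isostasy reduces to e = (Σt_A − Σt_B) − (Σ(ρt)_A − Σ(ρt)_B) / ρ_m.
Σt_A = 34.3 km; Σt_B = 10.757 km; Σ(ρt)_A = 96.04; Σ(ρt)_B = 25.66679 (in km·g cm⁻³).
e = (34.3 − 10.757) − (96.04 − 25.66679) / 3.29 = 2.15 km.

2.15 km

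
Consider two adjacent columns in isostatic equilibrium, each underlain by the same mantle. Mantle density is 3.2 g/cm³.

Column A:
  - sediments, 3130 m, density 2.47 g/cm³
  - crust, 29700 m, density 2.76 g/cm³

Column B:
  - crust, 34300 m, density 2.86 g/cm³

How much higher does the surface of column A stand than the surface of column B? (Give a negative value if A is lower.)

For any compensation level in the mantle, the mantle terms cancel and isostasy reduces to e = (Σt_A − Σt_B) − (Σ(ρt)_A − Σ(ρt)_B) / ρ_m.
Σt_A = 32830 m; Σt_B = 34300 m; Σ(ρt)_A = 89703.1; Σ(ρt)_B = 98098 (in m·g/cm³).
e = (32830 − 34300) − (89703.1 − 98098) / 3.2 = 1150 m.

1150 m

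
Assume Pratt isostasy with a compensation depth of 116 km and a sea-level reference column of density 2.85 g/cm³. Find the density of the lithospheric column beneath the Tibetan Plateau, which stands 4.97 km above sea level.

2.73 g/cm³

Pratt balance: ρ_ref D = ρ (D + h).
ρ = ρ_ref D/(D + h) = 2.85 × 116 km/(116 km + 4.97 km) = 2.73 g/cm³.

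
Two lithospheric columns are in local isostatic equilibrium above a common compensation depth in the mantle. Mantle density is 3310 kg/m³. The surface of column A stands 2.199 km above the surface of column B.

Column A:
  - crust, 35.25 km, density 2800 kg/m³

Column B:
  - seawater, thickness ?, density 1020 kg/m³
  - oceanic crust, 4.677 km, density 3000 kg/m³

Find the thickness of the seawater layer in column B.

4.04 km

Take the compensation level at the base of the deeper column (depth z_c below the surface of column A) and equate Σ ρ_i t_i down to z_c; mantle fills any gap and the z_c terms cancel.
Column A: 35.25×2800 + (z_c − 35.25)×3310
Column B: 2.199×0 + x×1020 + 4.677×3000 + (z_c − 2.199 − 4.677 − x)×3310
The z_c×3310 term appears on both sides and cancels. Collect the known terms of each column as K = Σ(ρt)_known − 3310 × (depth of known layers): K_A = 98700 − 3310×35.25 = −17977.5; K_B = 14031 − 3310×(2.199 + 4.677) = −8728.56.
Balance: K_A = K_B − x×(3310 − 1020), so x = (K_B − K_A)/(3310 − 1020) = 9248.94/2290 = 4.04 km.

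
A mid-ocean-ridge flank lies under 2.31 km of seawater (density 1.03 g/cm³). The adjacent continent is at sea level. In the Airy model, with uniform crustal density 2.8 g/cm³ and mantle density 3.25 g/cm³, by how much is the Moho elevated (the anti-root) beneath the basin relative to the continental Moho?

9.09 km

Isostatic balance requires: replacing crust with seawater at the top is compensated by replacing crust with mantle at the base: d (ρ_c − ρ_w) = a (ρ_m − ρ_c).
a = d (ρ_c − ρ_w)/(ρ_m − ρ_c) = 2.31 km × 1.77/0.45 = 9.09 km.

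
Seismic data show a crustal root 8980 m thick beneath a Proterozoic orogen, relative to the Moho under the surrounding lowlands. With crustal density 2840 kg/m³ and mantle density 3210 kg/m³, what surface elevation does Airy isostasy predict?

For local isostatic compensation: ρ_c h = (ρ_m − ρ_c) r.
h = r (ρ_m − ρ_c) / ρ_c = 8980 m × (3210 − 2840) / 2840 = 1170 m.

1170 m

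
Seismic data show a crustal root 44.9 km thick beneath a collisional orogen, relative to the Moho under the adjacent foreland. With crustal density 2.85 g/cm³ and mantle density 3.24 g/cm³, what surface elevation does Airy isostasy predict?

By Archimedes' principle applied to the lithosphere: ρ_c h = (ρ_m − ρ_c) r.
h = r (ρ_m − ρ_c) / ρ_c = 44.9 km × (3.24 − 2.85) / 2.85 = 6.14 km.

6.14 km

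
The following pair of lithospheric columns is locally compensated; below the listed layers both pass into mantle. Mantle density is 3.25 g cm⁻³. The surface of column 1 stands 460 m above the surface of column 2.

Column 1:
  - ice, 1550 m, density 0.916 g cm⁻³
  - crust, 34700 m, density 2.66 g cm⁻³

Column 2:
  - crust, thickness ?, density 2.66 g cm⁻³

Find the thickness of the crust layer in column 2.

38300 m

Take the compensation level at the base of the deeper column (depth z_c below the surface of column 1) and equate Σ ρ_i t_i down to z_c; mantle fills any gap and the z_c terms cancel.
Column 1: 1550×0.916 + 34700×2.66 + (z_c − 36250)×3.25
Column 2: 460×0 + x×2.66 + (z_c − 460 − 0 − x)×3.25
The z_c×3.25 term appears on both sides and cancels. Collect the known terms of each column as K = Σ(ρt)_known − 3.25 × (depth of known layers): K_1 = 93721.8 − 3.25×36250 = −24090.7; K_2 = 0 − 3.25×(460 + 0) = −1495.
Balance: K_1 = K_2 − x×(3.25 − 2.66), so x = (K_2 − K_1)/(3.25 − 2.66) = 22595.7/0.59 = 38300 m.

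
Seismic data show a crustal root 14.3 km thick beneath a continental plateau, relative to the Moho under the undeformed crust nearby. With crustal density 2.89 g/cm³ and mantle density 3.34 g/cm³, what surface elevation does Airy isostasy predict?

2.23 km

By Archimedes' principle applied to the lithosphere: ρ_c h = (ρ_m − ρ_c) r.
h = r (ρ_m − ρ_c) / ρ_c = 14.3 km × (3.34 − 2.89) / 2.89 = 2.23 km.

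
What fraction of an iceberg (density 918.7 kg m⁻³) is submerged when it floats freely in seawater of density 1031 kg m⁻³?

Submerged fraction = ρ_obj/ρ_fluid = 918.7/1031 = 89.1%.

89.1%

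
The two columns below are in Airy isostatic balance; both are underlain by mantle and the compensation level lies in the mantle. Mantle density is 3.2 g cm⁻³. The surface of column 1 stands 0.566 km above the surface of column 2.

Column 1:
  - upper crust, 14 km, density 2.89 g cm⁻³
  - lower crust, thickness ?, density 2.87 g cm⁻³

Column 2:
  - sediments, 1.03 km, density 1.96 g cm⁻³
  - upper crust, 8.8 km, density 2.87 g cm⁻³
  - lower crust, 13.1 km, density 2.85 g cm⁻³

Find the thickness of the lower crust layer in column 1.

Take the compensation level at the base of the deeper column (depth z_c below the surface of column 1) and equate Σ ρ_i t_i down to z_c; mantle fills any gap and the z_c terms cancel.
Column 1: 14×2.89 + x×2.87 + (z_c − 14 − x)×3.2
Column 2: 0.566×0 + 1.03×1.96 + 8.8×2.87 + 13.1×2.85 + (z_c − 0.566 − 22.93)×3.2
The z_c×3.2 term appears on both sides and cancels. Collect the known terms of each column as K = Σ(ρt)_known − 3.2 × (depth of known layers): K_1 = 40.46 − 3.2×14 = −4.34; K_2 = 64.6098 − 3.2×(0.566 + 22.93) = −10.5774.
Balance: K_1 − x×(3.2 − 2.87) = K_2, so x = (K_1 − K_2)/(3.2 − 2.87) = 6.2374/0.33 = 18.9 km.

18.9 km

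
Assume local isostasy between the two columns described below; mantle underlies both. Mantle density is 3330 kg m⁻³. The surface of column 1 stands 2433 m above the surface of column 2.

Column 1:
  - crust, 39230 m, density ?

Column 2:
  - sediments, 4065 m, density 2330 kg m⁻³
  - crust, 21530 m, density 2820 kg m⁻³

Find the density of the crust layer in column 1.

Take the compensation level at the base of the deeper column (depth z_c below the surface of column 1) and equate Σ ρ_i t_i down to z_c; mantle fills any gap and the z_c terms cancel.
Column 1: 39230×ρ + (z_c − 39230)×3330
Column 2: 2433×0 + 4065×2330 + 21530×2820 + (z_c − 2433 − 25595)×3330
The z_c×3330 term appears on both sides and cancels. Collect the known terms of each column as K = Σ(ρt)_known − 3330 × (depth of known layers): K_1 = 0 − 3330×39230 = −130635900; K_2 = 70186050 − 3330×(2433 + 25595) = −23147190.
Balance: K_1 + 39230×ρ = K_2, so ρ = (K_2 − K_1)/39230 = 107489000/39230 = 2740 kg m⁻³.

2740 kg m⁻³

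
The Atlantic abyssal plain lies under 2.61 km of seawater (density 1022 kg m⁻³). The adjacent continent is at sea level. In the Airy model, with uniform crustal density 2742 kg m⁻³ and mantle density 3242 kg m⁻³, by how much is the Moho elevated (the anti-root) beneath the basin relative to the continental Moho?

By Archimedes' principle applied to the lithosphere: replacing crust with seawater at the top is compensated by replacing crust with mantle at the base: d (ρ_c − ρ_w) = a (ρ_m − ρ_c).
a = d (ρ_c − ρ_w)/(ρ_m − ρ_c) = 2.61 km × 1720/500 = 8.98 km.

8.98 km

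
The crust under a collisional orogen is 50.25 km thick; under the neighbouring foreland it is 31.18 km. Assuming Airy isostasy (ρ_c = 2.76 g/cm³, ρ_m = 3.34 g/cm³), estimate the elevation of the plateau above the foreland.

3.31 km

Excess crust Δ = 50.25 km − 31.18 km = 19.07 km, split between elevation h and root r with h + r = Δ.
Airy balance ρ_c h = (ρ_m − ρ_c) r gives r = h ρ_c/(ρ_m − ρ_c), so h (1 + ρ_c/(ρ_m − ρ_c)) = Δ, i.e. h = Δ (ρ_m − ρ_c)/ρ_m.
h = 19.07 km × 0.58/3.34 = 3.31 km.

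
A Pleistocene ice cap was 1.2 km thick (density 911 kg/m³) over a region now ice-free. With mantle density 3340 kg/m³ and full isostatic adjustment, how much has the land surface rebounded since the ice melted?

0.327 km

Removing the load lets mantle flow back in; uplift u satisfies ρ_ice t = ρ_m u.
u = t ρ_ice/ρ_m = 1.2 km × 911/3340 = 0.327 km.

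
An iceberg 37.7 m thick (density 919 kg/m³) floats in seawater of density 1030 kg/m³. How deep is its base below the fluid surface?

33.6 m

Draft d = t ρ_obj/ρ_fluid = 37.7 m × 919/1030 = 33.6 m.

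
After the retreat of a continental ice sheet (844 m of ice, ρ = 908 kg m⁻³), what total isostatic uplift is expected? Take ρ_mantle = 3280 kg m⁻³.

234 m

Removing the load lets mantle flow back in; uplift u satisfies ρ_ice t = ρ_m u.
u = t ρ_ice/ρ_m = 844 m × 908/3280 = 234 m.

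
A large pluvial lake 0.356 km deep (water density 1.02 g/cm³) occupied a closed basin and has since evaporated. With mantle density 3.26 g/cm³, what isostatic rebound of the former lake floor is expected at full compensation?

u = d ρ_w/ρ_m = 0.356 km × 1.02/3.26 = 0.111 km.

0.111 km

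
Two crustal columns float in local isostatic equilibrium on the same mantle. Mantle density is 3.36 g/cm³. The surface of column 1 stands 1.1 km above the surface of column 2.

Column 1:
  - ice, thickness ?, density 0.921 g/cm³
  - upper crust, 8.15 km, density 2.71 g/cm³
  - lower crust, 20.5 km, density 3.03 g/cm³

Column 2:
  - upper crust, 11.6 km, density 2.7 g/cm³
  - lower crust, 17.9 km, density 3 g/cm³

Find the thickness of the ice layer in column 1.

Take the compensation level at the base of the deeper column (depth z_c below the surface of column 1) and equate Σ ρ_i t_i down to z_c; mantle fills any gap and the z_c terms cancel.
Column 1: x×0.921 + 8.15×2.71 + 20.5×3.03 + (z_c − 28.65 − x)×3.36
Column 2: 1.1×0 + 11.6×2.7 + 17.9×3 + (z_c − 1.1 − 29.5)×3.36
The z_c×3.36 term appears on both sides and cancels. Collect the known terms of each column as K = Σ(ρt)_known − 3.36 × (depth of known layers): K_1 = 84.2015 − 3.36×28.65 = −12.0625; K_2 = 85.02 − 3.36×(1.1 + 29.5) = −17.796.
Balance: K_1 − x×(3.36 − 0.921) = K_2, so x = (K_1 − K_2)/(3.36 − 0.921) = 5.7335/2.439 = 2.35 km.

2.35 km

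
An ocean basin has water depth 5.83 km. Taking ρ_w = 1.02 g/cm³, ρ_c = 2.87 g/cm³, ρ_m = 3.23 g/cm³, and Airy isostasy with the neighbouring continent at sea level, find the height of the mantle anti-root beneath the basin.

30 km

Balancing pressure at the compensation depth: replacing crust with seawater at the top is compensated by replacing crust with mantle at the base: d (ρ_c − ρ_w) = a (ρ_m − ρ_c).
a = d (ρ_c − ρ_w)/(ρ_m − ρ_c) = 5.83 km × 1.85/0.36 = 30 km.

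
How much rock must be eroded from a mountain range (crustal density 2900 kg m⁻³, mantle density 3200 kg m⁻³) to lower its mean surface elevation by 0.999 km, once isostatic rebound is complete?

Net drop Δ = e − u = e − e ρ_c/ρ_m = e (ρ_m − ρ_c)/ρ_m.
e = Δ ρ_m/(ρ_m − ρ_c) = 0.999 km × 3200/300 = 10.7 km.

10.7 km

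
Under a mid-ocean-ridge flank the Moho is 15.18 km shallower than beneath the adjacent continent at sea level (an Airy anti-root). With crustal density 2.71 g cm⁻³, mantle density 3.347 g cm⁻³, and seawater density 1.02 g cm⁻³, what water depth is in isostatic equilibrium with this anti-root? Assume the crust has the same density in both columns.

5.72 km

Replacing a thickness d of crust by seawater at the top must be balanced by replacing crust with mantle at the base: d (ρ_c − ρ_w) = a (ρ_m − ρ_c).
d = a (ρ_m − ρ_c)/(ρ_c − ρ_w) = 15.18 km × 0.637/1.69 = 5.72 km.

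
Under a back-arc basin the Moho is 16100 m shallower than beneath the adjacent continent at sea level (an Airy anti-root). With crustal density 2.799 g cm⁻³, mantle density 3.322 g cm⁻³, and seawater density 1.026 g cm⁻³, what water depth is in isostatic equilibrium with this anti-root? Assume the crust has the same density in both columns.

4750 m

Replacing a thickness d of crust by seawater at the top must be balanced by replacing crust with mantle at the base: d (ρ_c − ρ_w) = a (ρ_m − ρ_c).
d = a (ρ_m − ρ_c)/(ρ_c − ρ_w) = 16100 m × 0.523/1.773 = 4750 m.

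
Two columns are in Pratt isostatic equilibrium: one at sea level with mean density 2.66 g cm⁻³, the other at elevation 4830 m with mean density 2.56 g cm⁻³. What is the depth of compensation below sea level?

124000 m

ρ_ref D = ρ (D + h) → D (ρ_ref − ρ) = ρ h.
D = ρ h/(ρ_ref − ρ) = 2.56 × 4830 m/(2.66 − 2.56) = 124000 m.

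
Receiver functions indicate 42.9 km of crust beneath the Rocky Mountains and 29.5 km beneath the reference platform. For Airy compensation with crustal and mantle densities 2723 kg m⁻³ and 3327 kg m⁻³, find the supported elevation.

2.43 km

Excess crust Δ = 42.9 km − 29.5 km = 13.4 km, split between elevation h and root r with h + r = Δ.
Airy balance ρ_c h = (ρ_m − ρ_c) r gives r = h ρ_c/(ρ_m − ρ_c), so h (1 + ρ_c/(ρ_m − ρ_c)) = Δ, i.e. h = Δ (ρ_m − ρ_c)/ρ_m.
h = 13.4 km × 604/3327 = 2.43 km.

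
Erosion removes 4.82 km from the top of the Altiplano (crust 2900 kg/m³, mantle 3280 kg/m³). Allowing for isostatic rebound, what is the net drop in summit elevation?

0.558 km

Rebound u = e ρ_c/ρ_m = 4.82 km × 2900/3280 = 4.262 km.
Net surface drop = e − u = 4.82 km − 4.262 km = e (ρ_m − ρ_c)/ρ_m = 0.558 km.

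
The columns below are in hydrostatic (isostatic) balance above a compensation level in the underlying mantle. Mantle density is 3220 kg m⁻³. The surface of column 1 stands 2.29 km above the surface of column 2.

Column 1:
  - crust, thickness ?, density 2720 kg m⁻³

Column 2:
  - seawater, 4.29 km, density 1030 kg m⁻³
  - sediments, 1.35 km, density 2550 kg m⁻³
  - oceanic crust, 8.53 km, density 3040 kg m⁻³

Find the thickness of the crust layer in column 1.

Take the compensation level at the base of the deeper column (depth z_c below the surface of column 1) and equate Σ ρ_i t_i down to z_c; mantle fills any gap and the z_c terms cancel.
Column 1: x×2720 + (z_c − 0 − x)×3220
Column 2: 2.29×0 + 4.29×1030 + 1.35×2550 + 8.53×3040 + (z_c − 2.29 − 14.17)×3220
The z_c×3220 term appears on both sides and cancels. Collect the known terms of each column as K = Σ(ρt)_known − 3220 × (depth of known layers): K_1 = 0 − 3220×0 = 0; K_2 = 33792.4 − 3220×(2.29 + 14.17) = −19208.8.
Balance: K_1 − x×(3220 − 2720) = K_2, so x = (K_1 − K_2)/(3220 − 2720) = 19208.8/500 = 38.4 km.

38.4 km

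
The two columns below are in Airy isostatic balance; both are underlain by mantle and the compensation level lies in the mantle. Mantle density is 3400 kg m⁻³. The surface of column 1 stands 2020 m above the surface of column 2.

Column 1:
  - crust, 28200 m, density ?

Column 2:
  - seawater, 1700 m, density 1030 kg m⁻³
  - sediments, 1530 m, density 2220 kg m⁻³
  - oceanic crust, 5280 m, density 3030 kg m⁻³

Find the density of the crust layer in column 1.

Take the compensation level at the base of the deeper column (depth z_c below the surface of column 1) and equate Σ ρ_i t_i down to z_c; mantle fills any gap and the z_c terms cancel.
Column 1: 28200×ρ + (z_c − 28200)×3400
Column 2: 2020×0 + 1700×1030 + 1530×2220 + 5280×3030 + (z_c − 2020 − 8510)×3400
The z_c×3400 term appears on both sides and cancels. Collect the known terms of each column as K = Σ(ρt)_known − 3400 × (depth of known layers): K_1 = 0 − 3400×28200 = −95880000; K_2 = 21146000 − 3400×(2020 + 8510) = −14656000.
Balance: K_1 + 28200×ρ = K_2, so ρ = (K_2 − K_1)/28200 = 81224000/28200 = 2880 kg m⁻³.

2880 kg m⁻³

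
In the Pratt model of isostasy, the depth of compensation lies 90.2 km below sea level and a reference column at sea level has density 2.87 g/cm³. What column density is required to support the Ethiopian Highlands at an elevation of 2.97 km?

Pratt balance: ρ_ref D = ρ (D + h).
ρ = ρ_ref D/(D + h) = 2.87 × 90.2 km/(90.2 km + 2.97 km) = 2.78 g/cm³.

2.78 g/cm³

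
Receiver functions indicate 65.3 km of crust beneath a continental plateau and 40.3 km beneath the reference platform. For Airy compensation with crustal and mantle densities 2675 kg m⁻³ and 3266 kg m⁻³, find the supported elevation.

Excess crust Δ = 65.3 km − 40.3 km = 25 km, split between elevation h and root r with h + r = Δ.
Airy balance ρ_c h = (ρ_m − ρ_c) r gives r = h ρ_c/(ρ_m − ρ_c), so h (1 + ρ_c/(ρ_m − ρ_c)) = Δ, i.e. h = Δ (ρ_m − ρ_c)/ρ_m.
h = 25 km × 591/3266 = 4.52 km.

4.52 km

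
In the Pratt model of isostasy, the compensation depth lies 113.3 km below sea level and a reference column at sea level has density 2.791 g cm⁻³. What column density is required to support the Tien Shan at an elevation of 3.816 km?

Pratt balance: ρ_ref D = ρ (D + h).
ρ = ρ_ref D/(D + h) = 2.791 × 113.3 km/(113.3 km + 3.816 km) = 2.7 g cm⁻³.

2.7 g cm⁻³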